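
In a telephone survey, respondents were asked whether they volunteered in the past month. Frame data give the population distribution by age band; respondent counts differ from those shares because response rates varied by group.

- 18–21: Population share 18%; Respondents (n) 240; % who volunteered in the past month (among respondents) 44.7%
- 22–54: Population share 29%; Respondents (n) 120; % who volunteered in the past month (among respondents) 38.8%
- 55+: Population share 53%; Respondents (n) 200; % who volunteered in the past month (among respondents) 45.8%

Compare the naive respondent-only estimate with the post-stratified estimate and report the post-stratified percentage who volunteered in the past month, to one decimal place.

43.6%

Without adjustment, the pooled respondent share is:
  (240/560)×44.7 + (120/560)×38.8 + (200/560)×45.8 = 43.8286%
Post-stratified estimate weights by population shares:
  0.18×44.7 + 0.29×38.8 + 0.53×45.8 = 43.572%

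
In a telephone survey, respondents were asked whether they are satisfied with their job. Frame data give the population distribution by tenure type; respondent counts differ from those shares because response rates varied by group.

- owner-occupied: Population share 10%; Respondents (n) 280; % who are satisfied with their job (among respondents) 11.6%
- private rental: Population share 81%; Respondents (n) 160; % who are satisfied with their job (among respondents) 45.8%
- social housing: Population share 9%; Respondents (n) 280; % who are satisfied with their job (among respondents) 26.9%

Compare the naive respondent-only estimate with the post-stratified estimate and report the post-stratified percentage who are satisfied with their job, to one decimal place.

Without adjustment, the pooled respondent share is:
  (280/720)×11.6 + (160/720)×45.8 + (280/720)×26.9 = 25.15%
Post-stratifying to population shares instead:
  0.1×11.6 + 0.81×45.8 + 0.09×26.9 = 40.679%

40.7%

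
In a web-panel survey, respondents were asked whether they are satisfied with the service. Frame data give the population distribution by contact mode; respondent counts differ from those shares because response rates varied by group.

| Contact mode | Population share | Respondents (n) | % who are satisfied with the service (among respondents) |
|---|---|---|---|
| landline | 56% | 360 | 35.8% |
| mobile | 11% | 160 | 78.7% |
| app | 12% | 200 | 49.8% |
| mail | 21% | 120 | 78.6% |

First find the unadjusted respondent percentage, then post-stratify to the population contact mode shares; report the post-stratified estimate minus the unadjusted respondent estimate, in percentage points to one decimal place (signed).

-2.2 percentage points

Without adjustment, the pooled respondent share is:
  (360/840)×35.8 + (160/840)×78.7 + (200/840)×49.8 + (120/840)×78.6 = 53.419%
Post-stratifying to population shares instead:
  0.56×35.8 + 0.11×78.7 + 0.12×49.8 + 0.21×78.6 = 51.187%
Difference = 51.187 − 53.419 = -2.232 pp.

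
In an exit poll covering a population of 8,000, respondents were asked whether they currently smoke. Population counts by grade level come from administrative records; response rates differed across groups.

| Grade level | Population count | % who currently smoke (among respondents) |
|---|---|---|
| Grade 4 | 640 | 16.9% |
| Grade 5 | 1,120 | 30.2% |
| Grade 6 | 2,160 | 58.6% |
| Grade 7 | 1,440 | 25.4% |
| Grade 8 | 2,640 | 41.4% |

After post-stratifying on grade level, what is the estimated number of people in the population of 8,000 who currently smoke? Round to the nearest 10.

3,170

Apply each group's respondent rate to its population count:
  Grade 4: 640 × 16.9% = 108.16
  Grade 5: 1,120 × 30.2% = 338.24
  Grade 6: 2,160 × 58.6% = 1265.76
  Grade 7: 1,440 × 25.4% = 365.76
  Grade 8: 2,640 × 41.4% = 1092.96
Estimated total = 3170.88 → 3,170.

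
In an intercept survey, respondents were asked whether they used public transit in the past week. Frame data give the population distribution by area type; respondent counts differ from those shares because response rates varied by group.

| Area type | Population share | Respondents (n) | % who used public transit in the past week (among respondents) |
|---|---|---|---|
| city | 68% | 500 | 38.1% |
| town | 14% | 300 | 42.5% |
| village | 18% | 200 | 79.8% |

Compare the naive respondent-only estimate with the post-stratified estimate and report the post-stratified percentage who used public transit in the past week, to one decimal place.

Without adjustment, the pooled respondent share is:
  (500/1000)×38.1 + (300/1000)×42.5 + (200/1000)×79.8 = 47.76%
Post-stratified estimate weights by population shares:
  0.68×38.1 + 0.14×42.5 + 0.18×79.8 = 46.222%

46.2%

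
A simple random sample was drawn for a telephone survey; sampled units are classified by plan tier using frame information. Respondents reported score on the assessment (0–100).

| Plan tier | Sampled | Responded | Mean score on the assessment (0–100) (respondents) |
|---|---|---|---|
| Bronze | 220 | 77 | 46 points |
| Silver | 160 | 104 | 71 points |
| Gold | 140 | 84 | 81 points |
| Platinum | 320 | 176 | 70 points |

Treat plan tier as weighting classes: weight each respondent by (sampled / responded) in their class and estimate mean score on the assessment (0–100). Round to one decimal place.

65.7

Response rates by class: Bronze 77/220 = 35%, Silver 104/160 = 65%, Gold 84/140 = 60%, Platinum 176/320 = 55%.
Weighting each respondent by the inverse class response rate inflates each class back to its sampled size, so the class weight is n_sampled:
  Bronze: 220 × 46 = 10,120
  Silver: 160 × 71 = 11,360
  Gold: 140 × 81 = 11,340
  Platinum: 320 × 70 = 22,400
Adjusted estimate = 55,220 / 840 = 65.7381 → 65.7.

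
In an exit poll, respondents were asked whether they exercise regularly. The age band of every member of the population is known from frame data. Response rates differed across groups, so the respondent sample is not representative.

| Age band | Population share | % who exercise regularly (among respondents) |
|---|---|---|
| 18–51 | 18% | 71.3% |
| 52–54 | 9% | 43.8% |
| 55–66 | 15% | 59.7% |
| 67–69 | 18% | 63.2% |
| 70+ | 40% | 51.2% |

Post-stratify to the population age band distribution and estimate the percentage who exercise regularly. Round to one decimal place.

57.6%

Reweight to the known age band distribution:
  18–51: 0.18 × 71.3 = 12.834
  52–54: 0.09 × 43.8 = 3.942
  55–66: 0.15 × 59.7 = 8.955
  67–69: 0.18 × 63.2 = 11.376
  70+: 0.4 × 51.2 = 20.48
Post-stratified estimate = 57.587 → 57.6%.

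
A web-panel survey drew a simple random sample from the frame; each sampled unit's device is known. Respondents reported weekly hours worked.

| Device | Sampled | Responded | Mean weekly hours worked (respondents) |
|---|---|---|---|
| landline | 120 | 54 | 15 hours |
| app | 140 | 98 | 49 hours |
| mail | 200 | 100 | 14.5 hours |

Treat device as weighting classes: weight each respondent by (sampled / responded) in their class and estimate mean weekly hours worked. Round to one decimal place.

25.1

Class response rates: landline 54/120 = 45%, app 98/140 = 70%, mail 100/200 = 50%.
Inverse-response-rate weighting restores each class to its sampled count, so class totals weight by n_sampled:
  landline: 120 × 15 = 1800
  app: 140 × 49 = 6860
  mail: 200 × 14.5 = 2900
Adjusted estimate = 11,560 / 460 = 25.1304 → 25.1.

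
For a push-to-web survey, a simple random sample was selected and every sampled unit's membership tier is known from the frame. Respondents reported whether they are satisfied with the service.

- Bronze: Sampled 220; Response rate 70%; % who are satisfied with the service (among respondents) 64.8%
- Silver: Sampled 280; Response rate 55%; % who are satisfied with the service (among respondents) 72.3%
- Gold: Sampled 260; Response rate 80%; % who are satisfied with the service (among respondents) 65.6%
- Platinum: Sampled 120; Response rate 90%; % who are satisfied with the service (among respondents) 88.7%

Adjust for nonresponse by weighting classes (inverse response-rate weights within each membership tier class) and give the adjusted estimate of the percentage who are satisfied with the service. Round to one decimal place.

70.7%

With weight = n_sampled/n_responded per class, the weighted class total is n_sampled:
  Bronze: 220 × 64.8 = 14,256
  Silver: 280 × 72.3 = 20,244
  Gold: 260 × 65.6 = 17,056
  Platinum: 120 × 88.7 = 10,644
Adjusted estimate = 62,200 / 880 = 70.6818 → 70.7%.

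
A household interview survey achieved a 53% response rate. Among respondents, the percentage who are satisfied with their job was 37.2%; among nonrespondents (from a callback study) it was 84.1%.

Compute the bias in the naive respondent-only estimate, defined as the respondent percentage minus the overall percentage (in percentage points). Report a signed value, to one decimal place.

Nonresponse fraction = 1 − 0.53 = 0.47.
Bias = (nonresponse fraction) × (respondent percentage − nonrespondent percentage)
     = 0.47 × (37.2 − 84.1) = 0.47 × -46.9 = -22.043.

-22.0 percentage points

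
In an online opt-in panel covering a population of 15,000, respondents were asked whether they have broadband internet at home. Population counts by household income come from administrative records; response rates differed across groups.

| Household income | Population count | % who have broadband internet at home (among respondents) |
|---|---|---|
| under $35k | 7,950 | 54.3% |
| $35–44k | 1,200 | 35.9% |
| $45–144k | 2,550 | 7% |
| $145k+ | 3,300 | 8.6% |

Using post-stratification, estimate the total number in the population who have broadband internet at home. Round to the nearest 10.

5,210

Estimated count per cell = population count × respondent percentage:
  under $35k: 7,950 × 54.3% = 4316.85
  $35–44k: 1,200 × 35.9% = 430.8
  $45–144k: 2,550 × 7% = 178.5
  $145k+: 3,300 × 8.6% = 283.8
Estimated total = 5209.95 → 5,210.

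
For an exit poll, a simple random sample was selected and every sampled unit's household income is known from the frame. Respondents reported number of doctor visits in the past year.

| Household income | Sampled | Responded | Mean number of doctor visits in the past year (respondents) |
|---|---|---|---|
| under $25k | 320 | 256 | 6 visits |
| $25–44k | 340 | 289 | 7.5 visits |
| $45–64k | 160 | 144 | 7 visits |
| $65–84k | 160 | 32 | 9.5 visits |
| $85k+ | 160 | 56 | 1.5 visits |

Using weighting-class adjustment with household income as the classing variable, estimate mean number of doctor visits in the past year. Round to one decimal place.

6.4

Response rates by class: under $25k 256/320 = 80%, $25–44k 289/340 = 85%, $45–64k 144/160 = 90%, $65–84k 32/160 = 20%, $85k+ 56/160 = 35%.
Inverse-response-rate weighting restores each class to its sampled count, so class totals weight by n_sampled:
  under $25k: 320 × 6 = 1920
  $25–44k: 340 × 7.5 = 2550
  $45–64k: 160 × 7 = 1120
  $65–84k: 160 × 9.5 = 1520
  $85k+: 160 × 1.5 = 240
Adjusted estimate = 7350 / 1,140 = 6.44737 → 6.4.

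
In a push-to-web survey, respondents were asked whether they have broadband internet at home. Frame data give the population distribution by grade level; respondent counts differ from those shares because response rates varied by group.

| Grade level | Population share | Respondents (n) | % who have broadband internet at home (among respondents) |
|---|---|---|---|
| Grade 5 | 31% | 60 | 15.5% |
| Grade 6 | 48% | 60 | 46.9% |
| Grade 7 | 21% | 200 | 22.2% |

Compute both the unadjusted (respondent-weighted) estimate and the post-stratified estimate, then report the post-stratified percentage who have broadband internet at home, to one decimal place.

Naive respondent-only estimate (weights = respondent counts):
  (60/320)×15.5 + (60/320)×46.9 + (200/320)×22.2 = 25.575%
Reweighting by population grade level shares:
  0.31×15.5 + 0.48×46.9 + 0.21×22.2 = 31.979%

32.0%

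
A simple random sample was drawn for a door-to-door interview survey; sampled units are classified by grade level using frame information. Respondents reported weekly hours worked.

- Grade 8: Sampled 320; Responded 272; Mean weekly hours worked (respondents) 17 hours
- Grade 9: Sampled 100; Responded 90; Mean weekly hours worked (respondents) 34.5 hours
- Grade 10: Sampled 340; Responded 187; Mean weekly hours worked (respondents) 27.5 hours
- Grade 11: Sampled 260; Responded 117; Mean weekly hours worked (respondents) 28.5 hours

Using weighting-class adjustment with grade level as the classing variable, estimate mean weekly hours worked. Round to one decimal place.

Response rates by class: Grade 8 272/320 = 85%, Grade 9 90/100 = 90%, Grade 10 187/340 = 55%, Grade 11 117/260 = 45%.
Weighting each respondent by the inverse class response rate inflates each class back to its sampled size, so the class weight is n_sampled:
  Grade 8: 320 × 17 = 5440
  Grade 9: 100 × 34.5 = 3450
  Grade 10: 340 × 27.5 = 9350
  Grade 11: 260 × 28.5 = 7410
Adjusted estimate = 25,650 / 1,020 = 25.1471 → 25.1.

25.1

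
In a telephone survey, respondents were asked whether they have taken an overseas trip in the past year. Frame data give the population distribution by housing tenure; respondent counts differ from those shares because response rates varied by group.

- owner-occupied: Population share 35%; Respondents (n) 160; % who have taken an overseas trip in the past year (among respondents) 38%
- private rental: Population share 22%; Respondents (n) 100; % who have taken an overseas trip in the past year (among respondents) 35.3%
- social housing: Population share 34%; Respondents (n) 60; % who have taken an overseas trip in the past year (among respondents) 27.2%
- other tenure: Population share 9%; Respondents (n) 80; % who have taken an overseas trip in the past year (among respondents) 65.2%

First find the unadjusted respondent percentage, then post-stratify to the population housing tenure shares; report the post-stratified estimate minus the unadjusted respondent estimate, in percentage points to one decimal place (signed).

Without adjustment, the pooled respondent share is:
  (160/400)×38 + (100/400)×35.3 + (60/400)×27.2 + (80/400)×65.2 = 41.145%
Reweighting by population housing tenure shares:
  0.35×38 + 0.22×35.3 + 0.34×27.2 + 0.09×65.2 = 36.182%
Difference = 36.182 − 41.145 = -4.963 pp.

-5.0 percentage points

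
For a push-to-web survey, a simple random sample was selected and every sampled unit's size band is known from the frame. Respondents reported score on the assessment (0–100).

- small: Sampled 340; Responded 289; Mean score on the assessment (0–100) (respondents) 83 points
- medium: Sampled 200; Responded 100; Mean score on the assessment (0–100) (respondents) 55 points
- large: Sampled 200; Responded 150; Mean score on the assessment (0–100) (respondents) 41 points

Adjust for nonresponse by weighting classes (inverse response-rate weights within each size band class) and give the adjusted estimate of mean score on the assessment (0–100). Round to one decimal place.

Class response rates: small 289/340 = 85%, medium 100/200 = 50%, large 150/200 = 75%.
Each respondent's weight = sampled/responded in their class; summing within a class gives n_sampled, so:
  small: 340 × 83 = 28,220
  medium: 200 × 55 = 11,000
  large: 200 × 41 = 8200
Adjusted estimate = 47,420 / 740 = 64.0811 → 64.1.

64.1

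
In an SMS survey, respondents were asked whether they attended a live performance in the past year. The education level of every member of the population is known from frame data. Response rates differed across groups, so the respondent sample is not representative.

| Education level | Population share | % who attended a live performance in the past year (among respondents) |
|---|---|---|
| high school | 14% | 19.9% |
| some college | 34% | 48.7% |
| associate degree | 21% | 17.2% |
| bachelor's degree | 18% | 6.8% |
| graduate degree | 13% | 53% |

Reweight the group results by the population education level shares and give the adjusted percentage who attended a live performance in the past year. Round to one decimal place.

31.1%

Weight each group's respondent value by its population share:
  high school: 0.14 × 19.9 = 2.786
  some college: 0.34 × 48.7 = 16.558
  associate degree: 0.21 × 17.2 = 3.612
  bachelor's degree: 0.18 × 6.8 = 1.224
  graduate degree: 0.13 × 53 = 6.89
Post-stratified estimate = 31.07 → 31.1%.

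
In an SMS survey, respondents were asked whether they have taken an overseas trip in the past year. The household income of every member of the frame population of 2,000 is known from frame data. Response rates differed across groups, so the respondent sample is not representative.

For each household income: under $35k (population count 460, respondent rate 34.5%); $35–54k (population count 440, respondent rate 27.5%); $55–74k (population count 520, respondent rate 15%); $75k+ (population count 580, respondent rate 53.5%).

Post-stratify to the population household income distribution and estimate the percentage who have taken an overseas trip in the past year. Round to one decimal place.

Post-stratification weights by population share, not respondent share:
  under $35k: (460/2,000) × 34.5 = 7.935
  $35–54k: (440/2,000) × 27.5 = 6.05
  $55–74k: (520/2,000) × 15 = 3.9
  $75k+: (580/2,000) × 53.5 = 15.515
Post-stratified estimate = 33.4 → 33.4%.

33.4%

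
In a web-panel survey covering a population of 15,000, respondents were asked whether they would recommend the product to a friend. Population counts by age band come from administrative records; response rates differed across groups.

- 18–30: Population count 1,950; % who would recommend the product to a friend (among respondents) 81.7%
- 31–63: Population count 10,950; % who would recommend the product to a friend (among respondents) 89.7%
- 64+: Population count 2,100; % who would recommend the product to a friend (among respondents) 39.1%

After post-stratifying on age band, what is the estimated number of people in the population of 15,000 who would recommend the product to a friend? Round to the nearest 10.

Apply each group's respondent rate to its population count:
  18–30: 1,950 × 81.7% = 1593.15
  31–63: 10,950 × 89.7% = 9822.15
  64+: 2,100 × 39.1% = 821.1
Estimated total = 12236.4 → 12,240.

12,240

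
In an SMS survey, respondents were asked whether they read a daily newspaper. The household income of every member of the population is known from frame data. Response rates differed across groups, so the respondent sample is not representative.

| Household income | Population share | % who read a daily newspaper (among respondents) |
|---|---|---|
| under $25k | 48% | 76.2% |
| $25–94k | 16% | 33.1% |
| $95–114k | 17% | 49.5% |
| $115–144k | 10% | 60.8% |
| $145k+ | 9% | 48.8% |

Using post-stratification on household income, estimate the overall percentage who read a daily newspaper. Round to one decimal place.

Weight each group's respondent value by its population share:
  under $25k: 0.48 × 76.2 = 36.576
  $25–94k: 0.16 × 33.1 = 5.296
  $95–114k: 0.17 × 49.5 = 8.415
  $115–144k: 0.1 × 60.8 = 6.08
  $145k+: 0.09 × 48.8 = 4.392
Post-stratified estimate = 60.759 → 60.8%.

60.8%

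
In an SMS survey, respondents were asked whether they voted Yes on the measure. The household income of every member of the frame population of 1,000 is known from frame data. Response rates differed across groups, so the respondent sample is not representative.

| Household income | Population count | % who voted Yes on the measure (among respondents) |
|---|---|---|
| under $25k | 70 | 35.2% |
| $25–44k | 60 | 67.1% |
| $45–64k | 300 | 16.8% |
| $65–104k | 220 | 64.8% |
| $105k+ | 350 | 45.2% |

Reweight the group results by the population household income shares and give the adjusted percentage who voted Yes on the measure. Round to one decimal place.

41.6%

Post-stratification weights by population share, not respondent share:
  under $25k: (70/1,000) × 35.2 = 2.464
  $25–44k: (60/1,000) × 67.1 = 4.026
  $45–64k: (300/1,000) × 16.8 = 5.04
  $65–104k: (220/1,000) × 64.8 = 14.256
  $105k+: (350/1,000) × 45.2 = 15.82
Post-stratified estimate = 41.606 → 41.6%.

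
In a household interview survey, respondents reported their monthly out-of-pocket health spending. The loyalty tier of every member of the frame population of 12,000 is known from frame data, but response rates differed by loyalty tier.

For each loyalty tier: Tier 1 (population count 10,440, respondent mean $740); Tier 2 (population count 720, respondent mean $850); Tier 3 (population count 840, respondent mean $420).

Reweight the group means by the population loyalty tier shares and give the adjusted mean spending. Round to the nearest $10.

Post-stratification weights by population share, not respondent share:
  Tier 1: (10,440/12,000) × 740 = 643.8
  Tier 2: (720/12,000) × 850 = 51
  Tier 3: (840/12,000) × 420 = 29.4
Post-stratified estimate = 724.2 → $720.

$720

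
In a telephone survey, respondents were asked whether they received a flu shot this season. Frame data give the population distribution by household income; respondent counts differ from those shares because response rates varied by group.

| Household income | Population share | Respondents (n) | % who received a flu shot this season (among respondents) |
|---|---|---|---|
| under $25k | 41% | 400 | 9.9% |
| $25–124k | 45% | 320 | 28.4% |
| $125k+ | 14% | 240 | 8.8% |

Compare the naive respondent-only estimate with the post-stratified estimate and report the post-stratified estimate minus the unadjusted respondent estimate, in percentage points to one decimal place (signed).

Naive respondent-only estimate (weights = respondent counts):
  (400/960)×9.9 + (320/960)×28.4 + (240/960)×8.8 = 15.7917%
Post-stratifying to population shares instead:
  0.41×9.9 + 0.45×28.4 + 0.14×8.8 = 18.071%
Difference = 18.071 − 15.7917 = 2.2793 pp.

+2.3 percentage points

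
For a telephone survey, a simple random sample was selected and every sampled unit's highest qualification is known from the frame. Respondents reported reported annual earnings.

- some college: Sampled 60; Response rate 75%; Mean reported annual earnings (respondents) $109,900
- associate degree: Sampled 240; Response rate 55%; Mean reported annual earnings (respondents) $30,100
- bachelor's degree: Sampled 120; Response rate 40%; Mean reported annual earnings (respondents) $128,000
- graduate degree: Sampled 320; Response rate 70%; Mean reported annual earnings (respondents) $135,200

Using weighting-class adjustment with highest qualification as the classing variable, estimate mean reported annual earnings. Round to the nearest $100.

$97,900

Inverse-response-rate weighting restores each class to its sampled count, so class totals weight by n_sampled:
  some college: 60 × 109,900 = 6,594,000
  associate degree: 240 × 30,100 = 7,224,000
  bachelor's degree: 120 × 128,000 = 15,360,000
  graduate degree: 320 × 135,200 = 43,264,000
Adjusted estimate = 72,442,000 / 740 = 97894.6 → $97,900.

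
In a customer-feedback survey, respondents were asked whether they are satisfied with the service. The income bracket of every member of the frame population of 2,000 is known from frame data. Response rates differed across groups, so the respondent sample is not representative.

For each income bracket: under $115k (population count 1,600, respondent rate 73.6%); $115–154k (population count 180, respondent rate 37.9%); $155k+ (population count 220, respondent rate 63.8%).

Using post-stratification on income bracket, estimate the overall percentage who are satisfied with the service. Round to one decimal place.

Reweight to the known income bracket distribution:
  under $115k: (1,600/2,000) × 73.6 = 58.88
  $115–154k: (180/2,000) × 37.9 = 3.411
  $155k+: (220/2,000) × 63.8 = 7.018
Post-stratified estimate = 69.309 → 69.3%.

69.3%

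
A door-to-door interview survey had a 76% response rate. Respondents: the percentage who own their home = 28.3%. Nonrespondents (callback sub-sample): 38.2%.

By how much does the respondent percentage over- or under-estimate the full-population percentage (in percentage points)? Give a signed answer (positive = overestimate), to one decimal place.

-2.4 percentage points

Nonresponse fraction = 1 − 0.76 = 0.24.
Bias = (nonresponse fraction) × (respondent percentage − nonrespondent percentage)
     = 0.24 × (28.3 − 38.2) = 0.24 × -9.9 = -2.376.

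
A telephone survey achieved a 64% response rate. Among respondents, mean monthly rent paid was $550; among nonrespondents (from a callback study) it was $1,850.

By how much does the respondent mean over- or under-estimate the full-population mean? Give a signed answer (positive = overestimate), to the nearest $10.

-$470

Nonresponse fraction = 1 − 0.64 = 0.36.
Bias = (nonresponse fraction) × (respondent mean − nonrespondent mean)
     = 0.36 × (550 − 1850) = 0.36 × -1300 = -468.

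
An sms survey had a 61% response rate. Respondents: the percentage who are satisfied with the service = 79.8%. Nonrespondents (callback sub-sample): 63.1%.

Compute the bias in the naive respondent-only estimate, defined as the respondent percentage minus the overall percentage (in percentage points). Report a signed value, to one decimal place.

+6.5 percentage points

Nonresponse fraction = 1 − 0.61 = 0.39.
Bias = (nonresponse fraction) × (respondent percentage − nonrespondent percentage)
     = 0.39 × (79.8 − 63.1) = 0.39 × 16.7 = 6.513.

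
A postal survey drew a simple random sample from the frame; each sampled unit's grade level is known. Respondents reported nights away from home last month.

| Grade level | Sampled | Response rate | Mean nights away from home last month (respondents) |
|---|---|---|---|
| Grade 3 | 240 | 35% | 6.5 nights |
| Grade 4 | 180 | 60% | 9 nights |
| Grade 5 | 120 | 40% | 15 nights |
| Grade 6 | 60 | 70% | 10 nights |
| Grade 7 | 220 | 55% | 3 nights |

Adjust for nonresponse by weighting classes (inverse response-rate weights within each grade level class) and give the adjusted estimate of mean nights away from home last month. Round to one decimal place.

7.6

Weighting each respondent by the inverse class response rate inflates each class back to its sampled size, so the class weight is n_sampled:
  Grade 3: 240 × 6.5 = 1560
  Grade 4: 180 × 9 = 1620
  Grade 5: 120 × 15 = 1800
  Grade 6: 60 × 10 = 600
  Grade 7: 220 × 3 = 660
Adjusted estimate = 6240 / 820 = 7.60976 → 7.6.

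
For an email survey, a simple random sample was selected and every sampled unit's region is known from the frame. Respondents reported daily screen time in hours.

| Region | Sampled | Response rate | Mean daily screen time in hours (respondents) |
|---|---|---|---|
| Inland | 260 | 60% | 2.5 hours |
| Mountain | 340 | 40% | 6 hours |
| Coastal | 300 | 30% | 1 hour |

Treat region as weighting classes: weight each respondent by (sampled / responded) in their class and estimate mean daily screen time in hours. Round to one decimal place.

Weighting each respondent by the inverse class response rate inflates each class back to its sampled size, so the class weight is n_sampled:
  Inland: 260 × 2.5 = 650
  Mountain: 340 × 6 = 2040
  Coastal: 300 × 1 = 300
Adjusted estimate = 2990 / 900 = 3.32222 → 3.3.

3.3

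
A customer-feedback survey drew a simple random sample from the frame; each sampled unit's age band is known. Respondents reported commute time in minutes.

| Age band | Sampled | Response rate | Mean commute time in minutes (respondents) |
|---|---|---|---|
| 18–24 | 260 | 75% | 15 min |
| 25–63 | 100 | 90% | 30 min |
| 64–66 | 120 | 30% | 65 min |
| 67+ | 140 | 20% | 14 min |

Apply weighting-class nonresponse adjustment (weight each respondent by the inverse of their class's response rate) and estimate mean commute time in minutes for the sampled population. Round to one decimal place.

26.9

With weight = n_sampled/n_responded per class, the weighted class total is n_sampled:
  18–24: 260 × 15 = 3900
  25–63: 100 × 30 = 3000
  64–66: 120 × 65 = 7800
  67+: 140 × 14 = 1960
Adjusted estimate = 16,660 / 620 = 26.871 → 26.9.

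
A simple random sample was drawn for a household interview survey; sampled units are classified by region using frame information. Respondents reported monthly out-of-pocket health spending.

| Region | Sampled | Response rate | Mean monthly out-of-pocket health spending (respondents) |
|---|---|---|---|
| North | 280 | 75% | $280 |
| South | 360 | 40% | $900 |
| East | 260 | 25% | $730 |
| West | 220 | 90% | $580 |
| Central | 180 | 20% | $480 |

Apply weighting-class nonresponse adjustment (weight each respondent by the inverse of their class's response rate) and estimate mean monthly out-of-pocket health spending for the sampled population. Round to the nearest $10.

$620

Inverse-response-rate weighting restores each class to its sampled count, so class totals weight by n_sampled:
  North: 280 × 280 = 78,400
  South: 360 × 900 = 324,000
  East: 260 × 730 = 189,800
  West: 220 × 580 = 127,600
  Central: 180 × 480 = 86,400
Adjusted estimate = 806,200 / 1,300 = 620.154 → $620.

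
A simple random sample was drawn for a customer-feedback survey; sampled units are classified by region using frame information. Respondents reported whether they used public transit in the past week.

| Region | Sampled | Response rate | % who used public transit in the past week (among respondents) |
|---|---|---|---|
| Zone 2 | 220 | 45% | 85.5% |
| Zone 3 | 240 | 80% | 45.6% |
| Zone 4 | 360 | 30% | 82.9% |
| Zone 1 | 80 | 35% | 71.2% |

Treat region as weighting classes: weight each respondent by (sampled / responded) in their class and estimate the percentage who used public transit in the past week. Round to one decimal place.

With weight = n_sampled/n_responded per class, the weighted class total is n_sampled:
  Zone 2: 220 × 85.5 = 18,810
  Zone 3: 240 × 45.6 = 10,944
  Zone 4: 360 × 82.9 = 29844
  Zone 1: 80 × 71.2 = 5696
Adjusted estimate = 65,294 / 900 = 72.5489 → 72.5%.

72.5%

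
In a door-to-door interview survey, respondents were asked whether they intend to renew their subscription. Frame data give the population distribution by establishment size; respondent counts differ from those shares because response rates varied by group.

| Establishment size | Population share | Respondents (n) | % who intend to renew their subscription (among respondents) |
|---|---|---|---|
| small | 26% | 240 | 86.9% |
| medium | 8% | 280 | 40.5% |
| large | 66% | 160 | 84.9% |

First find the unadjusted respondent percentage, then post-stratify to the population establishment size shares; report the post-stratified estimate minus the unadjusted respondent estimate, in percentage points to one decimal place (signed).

Naive respondent-only estimate (weights = respondent counts):
  (240/680)×86.9 + (280/680)×40.5 + (160/680)×84.9 = 67.3235%
Post-stratifying to population shares instead:
  0.26×86.9 + 0.08×40.5 + 0.66×84.9 = 81.868%
Difference = 81.868 − 67.3235 = 14.5445 pp.

+14.5 percentage points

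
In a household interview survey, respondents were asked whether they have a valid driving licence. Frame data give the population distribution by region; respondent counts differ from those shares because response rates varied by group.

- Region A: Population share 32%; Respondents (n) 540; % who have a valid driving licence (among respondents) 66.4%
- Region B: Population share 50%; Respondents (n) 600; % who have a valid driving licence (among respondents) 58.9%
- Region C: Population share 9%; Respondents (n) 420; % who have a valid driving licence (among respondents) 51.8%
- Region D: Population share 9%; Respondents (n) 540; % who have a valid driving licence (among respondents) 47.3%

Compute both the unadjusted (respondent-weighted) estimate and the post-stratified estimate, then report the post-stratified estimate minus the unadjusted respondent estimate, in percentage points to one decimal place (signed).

Without adjustment, the pooled respondent share is:
  (540/2100)×66.4 + (600/2100)×58.9 + (420/2100)×51.8 + (540/2100)×47.3 = 56.4257%
Post-stratified estimate weights by population shares:
  0.32×66.4 + 0.5×58.9 + 0.09×51.8 + 0.09×47.3 = 59.617%
Difference = 59.617 − 56.4257 = 3.1913 pp.

+3.2 percentage points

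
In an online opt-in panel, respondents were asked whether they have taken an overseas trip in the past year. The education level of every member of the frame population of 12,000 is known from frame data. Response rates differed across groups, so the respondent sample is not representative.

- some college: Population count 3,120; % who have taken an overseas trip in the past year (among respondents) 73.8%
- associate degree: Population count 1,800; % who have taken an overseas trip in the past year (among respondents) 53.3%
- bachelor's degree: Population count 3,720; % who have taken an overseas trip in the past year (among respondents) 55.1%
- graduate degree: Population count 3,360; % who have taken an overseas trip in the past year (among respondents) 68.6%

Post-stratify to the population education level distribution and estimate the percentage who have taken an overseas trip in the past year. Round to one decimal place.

Each cell contributes population-share × respondent value:
  some college: (3,120/12,000) × 73.8 = 19.188
  associate degree: (1,800/12,000) × 53.3 = 7.995
  bachelor's degree: (3,720/12,000) × 55.1 = 17.081
  graduate degree: (3,360/12,000) × 68.6 = 19.208
Post-stratified estimate = 63.472 → 63.5%.

63.5%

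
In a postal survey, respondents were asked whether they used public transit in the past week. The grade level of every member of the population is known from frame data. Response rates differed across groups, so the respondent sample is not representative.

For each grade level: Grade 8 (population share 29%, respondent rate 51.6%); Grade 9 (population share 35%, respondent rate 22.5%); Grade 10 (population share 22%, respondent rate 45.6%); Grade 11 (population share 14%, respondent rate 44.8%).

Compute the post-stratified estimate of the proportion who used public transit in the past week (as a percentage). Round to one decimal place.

39.1%

Reweight to the known grade level distribution:
  Grade 8: 0.29 × 51.6 = 14.964
  Grade 9: 0.35 × 22.5 = 7.875
  Grade 10: 0.22 × 45.6 = 10.032
  Grade 11: 0.14 × 44.8 = 6.272
Post-stratified estimate = 39.143 → 39.1%.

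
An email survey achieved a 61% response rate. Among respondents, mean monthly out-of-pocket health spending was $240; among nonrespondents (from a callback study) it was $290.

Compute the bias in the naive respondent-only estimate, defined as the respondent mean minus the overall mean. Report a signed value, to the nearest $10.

Nonresponse fraction = 1 − 0.61 = 0.39.
Bias = (nonresponse fraction) × (respondent mean − nonrespondent mean)
     = 0.39 × (240 − 290) = 0.39 × -50 = -19.5.

-$20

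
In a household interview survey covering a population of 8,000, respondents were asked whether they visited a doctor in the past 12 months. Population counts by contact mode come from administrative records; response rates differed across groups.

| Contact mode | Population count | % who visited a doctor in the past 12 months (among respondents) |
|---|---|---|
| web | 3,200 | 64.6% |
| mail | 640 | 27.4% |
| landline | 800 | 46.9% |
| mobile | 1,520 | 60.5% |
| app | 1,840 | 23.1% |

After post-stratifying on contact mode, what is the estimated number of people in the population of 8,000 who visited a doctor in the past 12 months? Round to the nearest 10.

Estimated count per cell = population count × respondent percentage:
  web: 3,200 × 64.6% = 2067.2
  mail: 640 × 27.4% = 175.36
  landline: 800 × 46.9% = 375.2
  mobile: 1,520 × 60.5% = 919.6
  app: 1,840 × 23.1% = 425.04
Estimated total = 3962.4 → 3,960.

3,960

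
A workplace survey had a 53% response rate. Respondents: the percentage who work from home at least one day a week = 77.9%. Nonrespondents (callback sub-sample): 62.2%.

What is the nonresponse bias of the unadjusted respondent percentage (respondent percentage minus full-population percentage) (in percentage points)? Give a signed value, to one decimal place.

Nonresponse fraction = 1 − 0.53 = 0.47.
Bias = (nonresponse fraction) × (respondent percentage − nonrespondent percentage)
     = 0.47 × (77.9 − 62.2) = 0.47 × 15.7 = 7.379.

+7.4 percentage points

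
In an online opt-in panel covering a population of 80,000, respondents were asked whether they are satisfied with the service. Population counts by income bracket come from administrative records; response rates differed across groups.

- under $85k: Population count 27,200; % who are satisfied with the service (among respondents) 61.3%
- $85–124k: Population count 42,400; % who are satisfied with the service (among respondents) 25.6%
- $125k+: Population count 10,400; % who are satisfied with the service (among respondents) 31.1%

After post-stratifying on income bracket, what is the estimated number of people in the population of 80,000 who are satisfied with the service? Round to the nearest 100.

30,800

Each cell contributes its population count × the respondent rate:
  under $85k: 27,200 × 61.3% = 16673.6
  $85–124k: 42,400 × 25.6% = 10854.4
  $125k+: 10,400 × 31.1% = 3234.4
Estimated total = 30762.4 → 30,800.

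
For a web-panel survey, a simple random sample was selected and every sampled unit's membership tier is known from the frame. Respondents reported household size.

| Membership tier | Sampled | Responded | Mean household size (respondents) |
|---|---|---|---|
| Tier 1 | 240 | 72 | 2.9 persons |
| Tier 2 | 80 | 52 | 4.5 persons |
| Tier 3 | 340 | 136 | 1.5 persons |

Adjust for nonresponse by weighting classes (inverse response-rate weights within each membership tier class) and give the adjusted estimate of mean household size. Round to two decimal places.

2.37

Response rates by class: Tier 1 72/240 = 30%, Tier 2 52/80 = 65%, Tier 3 136/340 = 40%.
Weighting each respondent by the inverse class response rate inflates each class back to its sampled size, so the class weight is n_sampled:
  Tier 1: 240 × 2.9 = 696
  Tier 2: 80 × 4.5 = 360
  Tier 3: 340 × 1.5 = 510
Adjusted estimate = 1566 / 660 = 2.37273 → 2.37.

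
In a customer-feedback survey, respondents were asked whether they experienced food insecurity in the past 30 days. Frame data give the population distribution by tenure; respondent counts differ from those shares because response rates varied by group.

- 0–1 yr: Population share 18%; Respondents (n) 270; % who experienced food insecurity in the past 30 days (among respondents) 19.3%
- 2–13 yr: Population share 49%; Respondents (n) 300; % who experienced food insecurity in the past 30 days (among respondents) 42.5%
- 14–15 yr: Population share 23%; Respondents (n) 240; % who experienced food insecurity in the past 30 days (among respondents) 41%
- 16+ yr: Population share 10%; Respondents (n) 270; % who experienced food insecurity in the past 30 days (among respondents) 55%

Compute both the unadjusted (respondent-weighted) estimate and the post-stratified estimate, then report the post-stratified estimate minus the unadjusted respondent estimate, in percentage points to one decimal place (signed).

Without adjustment, the pooled respondent share is:
  (270/1080)×19.3 + (300/1080)×42.5 + (240/1080)×41 + (270/1080)×55 = 39.4917%
Reweighting by population tenure shares:
  0.18×19.3 + 0.49×42.5 + 0.23×41 + 0.1×55 = 39.229%
Difference = 39.229 − 39.4917 = -0.2627 pp.

-0.3 percentage points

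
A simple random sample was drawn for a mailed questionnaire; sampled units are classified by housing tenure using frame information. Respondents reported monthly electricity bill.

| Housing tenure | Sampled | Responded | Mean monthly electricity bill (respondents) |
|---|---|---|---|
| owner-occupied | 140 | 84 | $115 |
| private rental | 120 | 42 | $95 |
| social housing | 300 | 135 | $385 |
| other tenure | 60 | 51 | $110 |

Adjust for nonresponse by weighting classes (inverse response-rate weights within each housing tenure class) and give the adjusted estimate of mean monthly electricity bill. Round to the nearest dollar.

Response rates by class: owner-occupied 84/140 = 60%, private rental 42/120 = 35%, social housing 135/300 = 45%, other tenure 51/60 = 85%.
Inverse-response-rate weighting restores each class to its sampled count, so class totals weight by n_sampled:
  owner-occupied: 140 × 115 = 16,100
  private rental: 120 × 95 = 11,400
  social housing: 300 × 385 = 115,500
  other tenure: 60 × 110 = 6600
Adjusted estimate = 149,600 / 620 = 241.29 → $241.

$241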